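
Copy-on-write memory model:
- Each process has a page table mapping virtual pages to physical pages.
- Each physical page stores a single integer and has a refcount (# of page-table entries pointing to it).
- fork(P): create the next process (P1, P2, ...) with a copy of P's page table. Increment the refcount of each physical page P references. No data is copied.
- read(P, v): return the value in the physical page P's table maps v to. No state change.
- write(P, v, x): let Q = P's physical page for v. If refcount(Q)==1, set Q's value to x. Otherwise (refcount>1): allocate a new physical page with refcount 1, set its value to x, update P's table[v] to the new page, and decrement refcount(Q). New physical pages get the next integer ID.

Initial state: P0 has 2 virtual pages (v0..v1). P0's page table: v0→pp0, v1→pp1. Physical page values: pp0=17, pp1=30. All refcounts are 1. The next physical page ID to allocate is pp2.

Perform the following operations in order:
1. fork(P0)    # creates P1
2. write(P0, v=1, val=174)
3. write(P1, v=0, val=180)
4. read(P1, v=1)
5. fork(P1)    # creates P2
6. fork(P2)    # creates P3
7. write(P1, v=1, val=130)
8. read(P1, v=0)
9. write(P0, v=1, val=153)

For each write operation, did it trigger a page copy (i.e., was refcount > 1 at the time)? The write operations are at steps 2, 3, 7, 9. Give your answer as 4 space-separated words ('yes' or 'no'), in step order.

Op 1: fork(P0) -> P1. 2 ppages; refcounts: pp0:2 pp1:2
Op 2: write(P0, v1, 174). refcount(pp1)=2>1 -> COPY to pp2. 3 ppages; refcounts: pp0:2 pp1:1 pp2:1
Op 3: write(P1, v0, 180). refcount(pp0)=2>1 -> COPY to pp3. 4 ppages; refcounts: pp0:1 pp1:1 pp2:1 pp3:1
Op 4: read(P1, v1) -> 30. No state change.
Op 5: fork(P1) -> P2. 4 ppages; refcounts: pp0:1 pp1:2 pp2:1 pp3:2
Op 6: fork(P2) -> P3. 4 ppages; refcounts: pp0:1 pp1:3 pp2:1 pp3:3
Op 7: write(P1, v1, 130). refcount(pp1)=3>1 -> COPY to pp4. 5 ppages; refcounts: pp0:1 pp1:2 pp2:1 pp3:3 pp4:1
Op 8: read(P1, v0) -> 180. No state change.
Op 9: write(P0, v1, 153). refcount(pp2)=1 -> write in place. 5 ppages; refcounts: pp0:1 pp1:2 pp2:1 pp3:3 pp4:1

yes yes yes no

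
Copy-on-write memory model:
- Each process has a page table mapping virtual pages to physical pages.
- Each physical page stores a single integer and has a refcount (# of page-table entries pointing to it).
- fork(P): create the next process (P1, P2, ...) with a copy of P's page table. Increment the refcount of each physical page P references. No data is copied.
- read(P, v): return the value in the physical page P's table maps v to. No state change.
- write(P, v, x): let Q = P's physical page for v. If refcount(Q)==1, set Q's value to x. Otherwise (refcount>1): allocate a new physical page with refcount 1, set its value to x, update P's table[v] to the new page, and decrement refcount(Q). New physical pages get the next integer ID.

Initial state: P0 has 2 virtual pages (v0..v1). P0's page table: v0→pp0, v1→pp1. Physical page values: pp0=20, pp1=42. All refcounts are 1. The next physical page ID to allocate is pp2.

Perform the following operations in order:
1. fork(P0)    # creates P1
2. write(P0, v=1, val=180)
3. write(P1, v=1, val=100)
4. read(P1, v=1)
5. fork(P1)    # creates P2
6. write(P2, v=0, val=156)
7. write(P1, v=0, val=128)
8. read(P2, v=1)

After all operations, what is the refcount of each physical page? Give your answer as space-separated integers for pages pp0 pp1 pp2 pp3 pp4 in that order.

Answer: 1 2 1 1 1

Derivation:
Op 1: fork(P0) -> P1. 2 ppages; refcounts: pp0:2 pp1:2
Op 2: write(P0, v1, 180). refcount(pp1)=2>1 -> COPY to pp2. 3 ppages; refcounts: pp0:2 pp1:1 pp2:1
Op 3: write(P1, v1, 100). refcount(pp1)=1 -> write in place. 3 ppages; refcounts: pp0:2 pp1:1 pp2:1
Op 4: read(P1, v1) -> 100. No state change.
Op 5: fork(P1) -> P2. 3 ppages; refcounts: pp0:3 pp1:2 pp2:1
Op 6: write(P2, v0, 156). refcount(pp0)=3>1 -> COPY to pp3. 4 ppages; refcounts: pp0:2 pp1:2 pp2:1 pp3:1
Op 7: write(P1, v0, 128). refcount(pp0)=2>1 -> COPY to pp4. 5 ppages; refcounts: pp0:1 pp1:2 pp2:1 pp3:1 pp4:1
Op 8: read(P2, v1) -> 100. No state change.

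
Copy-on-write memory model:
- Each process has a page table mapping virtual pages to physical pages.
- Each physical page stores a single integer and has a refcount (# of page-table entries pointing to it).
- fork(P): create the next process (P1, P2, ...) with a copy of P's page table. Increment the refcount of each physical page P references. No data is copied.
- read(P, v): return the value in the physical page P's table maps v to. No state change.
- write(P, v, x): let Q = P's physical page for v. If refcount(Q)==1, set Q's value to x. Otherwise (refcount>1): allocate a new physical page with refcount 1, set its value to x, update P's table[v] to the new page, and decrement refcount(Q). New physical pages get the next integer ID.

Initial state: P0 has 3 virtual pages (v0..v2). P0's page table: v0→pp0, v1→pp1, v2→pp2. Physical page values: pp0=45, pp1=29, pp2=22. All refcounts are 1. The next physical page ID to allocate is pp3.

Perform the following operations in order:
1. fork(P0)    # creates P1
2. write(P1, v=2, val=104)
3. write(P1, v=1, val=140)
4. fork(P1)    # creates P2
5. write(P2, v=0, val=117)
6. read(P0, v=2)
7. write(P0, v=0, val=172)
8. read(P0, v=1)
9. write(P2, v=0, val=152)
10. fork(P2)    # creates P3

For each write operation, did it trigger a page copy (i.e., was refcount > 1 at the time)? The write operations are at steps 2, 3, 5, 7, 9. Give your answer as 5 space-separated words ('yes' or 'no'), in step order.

Op 1: fork(P0) -> P1. 3 ppages; refcounts: pp0:2 pp1:2 pp2:2
Op 2: write(P1, v2, 104). refcount(pp2)=2>1 -> COPY to pp3. 4 ppages; refcounts: pp0:2 pp1:2 pp2:1 pp3:1
Op 3: write(P1, v1, 140). refcount(pp1)=2>1 -> COPY to pp4. 5 ppages; refcounts: pp0:2 pp1:1 pp2:1 pp3:1 pp4:1
Op 4: fork(P1) -> P2. 5 ppages; refcounts: pp0:3 pp1:1 pp2:1 pp3:2 pp4:2
Op 5: write(P2, v0, 117). refcount(pp0)=3>1 -> COPY to pp5. 6 ppages; refcounts: pp0:2 pp1:1 pp2:1 pp3:2 pp4:2 pp5:1
Op 6: read(P0, v2) -> 22. No state change.
Op 7: write(P0, v0, 172). refcount(pp0)=2>1 -> COPY to pp6. 7 ppages; refcounts: pp0:1 pp1:1 pp2:1 pp3:2 pp4:2 pp5:1 pp6:1
Op 8: read(P0, v1) -> 29. No state change.
Op 9: write(P2, v0, 152). refcount(pp5)=1 -> write in place. 7 ppages; refcounts: pp0:1 pp1:1 pp2:1 pp3:2 pp4:2 pp5:1 pp6:1
Op 10: fork(P2) -> P3. 7 ppages; refcounts: pp0:1 pp1:1 pp2:1 pp3:3 pp4:3 pp5:2 pp6:1

yes yes yes yes no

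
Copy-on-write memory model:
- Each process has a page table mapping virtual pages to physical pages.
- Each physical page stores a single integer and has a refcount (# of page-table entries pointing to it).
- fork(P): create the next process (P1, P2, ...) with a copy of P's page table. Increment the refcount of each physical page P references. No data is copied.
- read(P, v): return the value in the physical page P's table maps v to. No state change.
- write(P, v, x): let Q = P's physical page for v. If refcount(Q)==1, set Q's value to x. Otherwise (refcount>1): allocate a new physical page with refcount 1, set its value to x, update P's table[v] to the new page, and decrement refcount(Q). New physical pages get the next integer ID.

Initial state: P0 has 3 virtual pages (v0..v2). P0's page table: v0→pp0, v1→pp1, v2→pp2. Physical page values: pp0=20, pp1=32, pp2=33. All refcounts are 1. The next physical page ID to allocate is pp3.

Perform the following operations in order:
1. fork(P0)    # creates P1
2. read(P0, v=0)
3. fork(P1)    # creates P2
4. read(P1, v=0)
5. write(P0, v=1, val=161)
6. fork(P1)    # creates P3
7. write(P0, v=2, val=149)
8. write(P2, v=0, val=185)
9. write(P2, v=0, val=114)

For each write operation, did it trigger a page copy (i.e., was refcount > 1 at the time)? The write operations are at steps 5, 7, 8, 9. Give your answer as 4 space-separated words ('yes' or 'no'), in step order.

Op 1: fork(P0) -> P1. 3 ppages; refcounts: pp0:2 pp1:2 pp2:2
Op 2: read(P0, v0) -> 20. No state change.
Op 3: fork(P1) -> P2. 3 ppages; refcounts: pp0:3 pp1:3 pp2:3
Op 4: read(P1, v0) -> 20. No state change.
Op 5: write(P0, v1, 161). refcount(pp1)=3>1 -> COPY to pp3. 4 ppages; refcounts: pp0:3 pp1:2 pp2:3 pp3:1
Op 6: fork(P1) -> P3. 4 ppages; refcounts: pp0:4 pp1:3 pp2:4 pp3:1
Op 7: write(P0, v2, 149). refcount(pp2)=4>1 -> COPY to pp4. 5 ppages; refcounts: pp0:4 pp1:3 pp2:3 pp3:1 pp4:1
Op 8: write(P2, v0, 185). refcount(pp0)=4>1 -> COPY to pp5. 6 ppages; refcounts: pp0:3 pp1:3 pp2:3 pp3:1 pp4:1 pp5:1
Op 9: write(P2, v0, 114). refcount(pp5)=1 -> write in place. 6 ppages; refcounts: pp0:3 pp1:3 pp2:3 pp3:1 pp4:1 pp5:1

yes yes yes no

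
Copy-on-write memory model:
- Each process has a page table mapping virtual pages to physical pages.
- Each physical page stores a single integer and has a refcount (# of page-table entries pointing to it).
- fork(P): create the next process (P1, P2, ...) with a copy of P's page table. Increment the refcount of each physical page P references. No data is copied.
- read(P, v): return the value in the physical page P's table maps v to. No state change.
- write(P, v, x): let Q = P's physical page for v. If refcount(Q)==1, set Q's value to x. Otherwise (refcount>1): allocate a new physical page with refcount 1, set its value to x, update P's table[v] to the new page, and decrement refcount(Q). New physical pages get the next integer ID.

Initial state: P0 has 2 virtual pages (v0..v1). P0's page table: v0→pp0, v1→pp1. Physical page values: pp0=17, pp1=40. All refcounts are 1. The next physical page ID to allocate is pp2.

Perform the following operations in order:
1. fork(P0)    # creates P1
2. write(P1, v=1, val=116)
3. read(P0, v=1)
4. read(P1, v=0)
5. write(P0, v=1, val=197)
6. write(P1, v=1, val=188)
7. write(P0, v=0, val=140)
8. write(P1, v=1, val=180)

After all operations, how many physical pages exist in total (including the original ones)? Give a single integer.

Op 1: fork(P0) -> P1. 2 ppages; refcounts: pp0:2 pp1:2
Op 2: write(P1, v1, 116). refcount(pp1)=2>1 -> COPY to pp2. 3 ppages; refcounts: pp0:2 pp1:1 pp2:1
Op 3: read(P0, v1) -> 40. No state change.
Op 4: read(P1, v0) -> 17. No state change.
Op 5: write(P0, v1, 197). refcount(pp1)=1 -> write in place. 3 ppages; refcounts: pp0:2 pp1:1 pp2:1
Op 6: write(P1, v1, 188). refcount(pp2)=1 -> write in place. 3 ppages; refcounts: pp0:2 pp1:1 pp2:1
Op 7: write(P0, v0, 140). refcount(pp0)=2>1 -> COPY to pp3. 4 ppages; refcounts: pp0:1 pp1:1 pp2:1 pp3:1
Op 8: write(P1, v1, 180). refcount(pp2)=1 -> write in place. 4 ppages; refcounts: pp0:1 pp1:1 pp2:1 pp3:1

Answer: 4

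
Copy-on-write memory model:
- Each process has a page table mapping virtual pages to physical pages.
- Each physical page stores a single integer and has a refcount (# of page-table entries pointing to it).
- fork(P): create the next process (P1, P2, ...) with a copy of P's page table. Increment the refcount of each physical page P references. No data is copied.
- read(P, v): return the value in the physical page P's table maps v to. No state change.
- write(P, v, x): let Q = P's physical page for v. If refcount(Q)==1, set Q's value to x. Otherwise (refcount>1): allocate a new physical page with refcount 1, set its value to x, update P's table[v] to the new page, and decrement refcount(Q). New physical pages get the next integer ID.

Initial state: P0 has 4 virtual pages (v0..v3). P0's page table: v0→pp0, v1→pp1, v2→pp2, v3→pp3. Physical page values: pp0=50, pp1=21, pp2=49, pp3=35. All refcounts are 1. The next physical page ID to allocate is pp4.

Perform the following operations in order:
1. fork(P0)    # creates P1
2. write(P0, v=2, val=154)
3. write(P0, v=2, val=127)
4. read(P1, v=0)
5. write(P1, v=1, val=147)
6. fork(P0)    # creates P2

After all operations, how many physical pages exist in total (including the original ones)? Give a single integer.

Op 1: fork(P0) -> P1. 4 ppages; refcounts: pp0:2 pp1:2 pp2:2 pp3:2
Op 2: write(P0, v2, 154). refcount(pp2)=2>1 -> COPY to pp4. 5 ppages; refcounts: pp0:2 pp1:2 pp2:1 pp3:2 pp4:1
Op 3: write(P0, v2, 127). refcount(pp4)=1 -> write in place. 5 ppages; refcounts: pp0:2 pp1:2 pp2:1 pp3:2 pp4:1
Op 4: read(P1, v0) -> 50. No state change.
Op 5: write(P1, v1, 147). refcount(pp1)=2>1 -> COPY to pp5. 6 ppages; refcounts: pp0:2 pp1:1 pp2:1 pp3:2 pp4:1 pp5:1
Op 6: fork(P0) -> P2. 6 ppages; refcounts: pp0:3 pp1:2 pp2:1 pp3:3 pp4:2 pp5:1

Answer: 6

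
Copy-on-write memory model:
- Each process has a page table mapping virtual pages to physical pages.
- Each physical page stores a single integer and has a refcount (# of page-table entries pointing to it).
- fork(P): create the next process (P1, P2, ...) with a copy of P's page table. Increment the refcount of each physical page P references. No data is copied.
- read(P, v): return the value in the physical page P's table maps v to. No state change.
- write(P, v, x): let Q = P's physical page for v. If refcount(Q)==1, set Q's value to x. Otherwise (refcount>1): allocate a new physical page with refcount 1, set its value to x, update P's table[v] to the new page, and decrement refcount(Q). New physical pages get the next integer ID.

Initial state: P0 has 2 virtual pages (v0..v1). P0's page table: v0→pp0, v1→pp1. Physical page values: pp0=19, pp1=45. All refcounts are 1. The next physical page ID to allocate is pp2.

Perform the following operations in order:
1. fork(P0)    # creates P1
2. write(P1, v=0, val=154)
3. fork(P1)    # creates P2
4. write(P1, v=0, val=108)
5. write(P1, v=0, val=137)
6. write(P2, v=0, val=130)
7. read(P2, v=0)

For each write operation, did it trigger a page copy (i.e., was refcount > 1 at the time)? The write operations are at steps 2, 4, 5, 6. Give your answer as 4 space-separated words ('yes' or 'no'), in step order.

Op 1: fork(P0) -> P1. 2 ppages; refcounts: pp0:2 pp1:2
Op 2: write(P1, v0, 154). refcount(pp0)=2>1 -> COPY to pp2. 3 ppages; refcounts: pp0:1 pp1:2 pp2:1
Op 3: fork(P1) -> P2. 3 ppages; refcounts: pp0:1 pp1:3 pp2:2
Op 4: write(P1, v0, 108). refcount(pp2)=2>1 -> COPY to pp3. 4 ppages; refcounts: pp0:1 pp1:3 pp2:1 pp3:1
Op 5: write(P1, v0, 137). refcount(pp3)=1 -> write in place. 4 ppages; refcounts: pp0:1 pp1:3 pp2:1 pp3:1
Op 6: write(P2, v0, 130). refcount(pp2)=1 -> write in place. 4 ppages; refcounts: pp0:1 pp1:3 pp2:1 pp3:1
Op 7: read(P2, v0) -> 130. No state change.

yes yes no no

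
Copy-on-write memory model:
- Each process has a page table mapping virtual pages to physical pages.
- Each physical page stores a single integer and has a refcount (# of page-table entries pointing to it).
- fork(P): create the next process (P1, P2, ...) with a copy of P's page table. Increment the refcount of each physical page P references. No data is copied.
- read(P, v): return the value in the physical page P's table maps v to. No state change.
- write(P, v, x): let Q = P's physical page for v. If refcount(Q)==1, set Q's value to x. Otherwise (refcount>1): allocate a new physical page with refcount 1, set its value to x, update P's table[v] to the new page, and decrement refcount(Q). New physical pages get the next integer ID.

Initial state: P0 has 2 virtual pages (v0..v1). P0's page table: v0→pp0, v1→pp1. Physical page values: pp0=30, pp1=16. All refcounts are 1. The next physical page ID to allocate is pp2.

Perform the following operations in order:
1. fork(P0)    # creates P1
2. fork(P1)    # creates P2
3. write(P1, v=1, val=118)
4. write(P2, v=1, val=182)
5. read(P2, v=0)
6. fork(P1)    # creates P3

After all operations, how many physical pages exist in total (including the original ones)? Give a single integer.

Answer: 4

Derivation:
Op 1: fork(P0) -> P1. 2 ppages; refcounts: pp0:2 pp1:2
Op 2: fork(P1) -> P2. 2 ppages; refcounts: pp0:3 pp1:3
Op 3: write(P1, v1, 118). refcount(pp1)=3>1 -> COPY to pp2. 3 ppages; refcounts: pp0:3 pp1:2 pp2:1
Op 4: write(P2, v1, 182). refcount(pp1)=2>1 -> COPY to pp3. 4 ppages; refcounts: pp0:3 pp1:1 pp2:1 pp3:1
Op 5: read(P2, v0) -> 30. No state change.
Op 6: fork(P1) -> P3. 4 ppages; refcounts: pp0:4 pp1:1 pp2:2 pp3:1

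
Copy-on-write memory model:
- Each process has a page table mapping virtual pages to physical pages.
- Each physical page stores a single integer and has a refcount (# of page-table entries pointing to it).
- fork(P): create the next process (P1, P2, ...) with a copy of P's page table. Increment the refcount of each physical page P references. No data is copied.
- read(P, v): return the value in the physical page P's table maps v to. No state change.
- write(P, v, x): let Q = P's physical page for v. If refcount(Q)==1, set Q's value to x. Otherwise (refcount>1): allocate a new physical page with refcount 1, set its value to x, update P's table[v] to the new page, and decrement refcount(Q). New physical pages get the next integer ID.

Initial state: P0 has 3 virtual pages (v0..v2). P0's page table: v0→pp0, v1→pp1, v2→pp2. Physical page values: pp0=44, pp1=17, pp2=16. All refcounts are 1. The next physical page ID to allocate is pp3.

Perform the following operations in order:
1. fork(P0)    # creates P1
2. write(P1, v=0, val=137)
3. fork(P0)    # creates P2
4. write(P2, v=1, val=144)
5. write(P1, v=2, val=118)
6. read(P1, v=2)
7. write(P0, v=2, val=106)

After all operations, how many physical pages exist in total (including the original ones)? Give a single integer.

Op 1: fork(P0) -> P1. 3 ppages; refcounts: pp0:2 pp1:2 pp2:2
Op 2: write(P1, v0, 137). refcount(pp0)=2>1 -> COPY to pp3. 4 ppages; refcounts: pp0:1 pp1:2 pp2:2 pp3:1
Op 3: fork(P0) -> P2. 4 ppages; refcounts: pp0:2 pp1:3 pp2:3 pp3:1
Op 4: write(P2, v1, 144). refcount(pp1)=3>1 -> COPY to pp4. 5 ppages; refcounts: pp0:2 pp1:2 pp2:3 pp3:1 pp4:1
Op 5: write(P1, v2, 118). refcount(pp2)=3>1 -> COPY to pp5. 6 ppages; refcounts: pp0:2 pp1:2 pp2:2 pp3:1 pp4:1 pp5:1
Op 6: read(P1, v2) -> 118. No state change.
Op 7: write(P0, v2, 106). refcount(pp2)=2>1 -> COPY to pp6. 7 ppages; refcounts: pp0:2 pp1:2 pp2:1 pp3:1 pp4:1 pp5:1 pp6:1

Answer: 7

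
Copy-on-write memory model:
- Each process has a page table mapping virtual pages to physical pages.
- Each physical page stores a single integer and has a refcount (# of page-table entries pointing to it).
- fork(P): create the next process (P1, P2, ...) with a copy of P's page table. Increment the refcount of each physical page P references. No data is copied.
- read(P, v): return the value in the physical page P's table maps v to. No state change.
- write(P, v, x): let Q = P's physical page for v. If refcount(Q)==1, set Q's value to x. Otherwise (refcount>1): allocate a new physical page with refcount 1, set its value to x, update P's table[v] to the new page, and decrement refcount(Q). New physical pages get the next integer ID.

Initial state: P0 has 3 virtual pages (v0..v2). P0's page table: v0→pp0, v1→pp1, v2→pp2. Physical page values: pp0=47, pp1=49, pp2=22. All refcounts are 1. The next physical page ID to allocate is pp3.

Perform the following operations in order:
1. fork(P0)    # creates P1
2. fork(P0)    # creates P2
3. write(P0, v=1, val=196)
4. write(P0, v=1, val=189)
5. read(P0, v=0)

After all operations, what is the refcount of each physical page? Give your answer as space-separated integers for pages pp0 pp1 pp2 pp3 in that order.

Op 1: fork(P0) -> P1. 3 ppages; refcounts: pp0:2 pp1:2 pp2:2
Op 2: fork(P0) -> P2. 3 ppages; refcounts: pp0:3 pp1:3 pp2:3
Op 3: write(P0, v1, 196). refcount(pp1)=3>1 -> COPY to pp3. 4 ppages; refcounts: pp0:3 pp1:2 pp2:3 pp3:1
Op 4: write(P0, v1, 189). refcount(pp3)=1 -> write in place. 4 ppages; refcounts: pp0:3 pp1:2 pp2:3 pp3:1
Op 5: read(P0, v0) -> 47. No state change.

Answer: 3 2 3 1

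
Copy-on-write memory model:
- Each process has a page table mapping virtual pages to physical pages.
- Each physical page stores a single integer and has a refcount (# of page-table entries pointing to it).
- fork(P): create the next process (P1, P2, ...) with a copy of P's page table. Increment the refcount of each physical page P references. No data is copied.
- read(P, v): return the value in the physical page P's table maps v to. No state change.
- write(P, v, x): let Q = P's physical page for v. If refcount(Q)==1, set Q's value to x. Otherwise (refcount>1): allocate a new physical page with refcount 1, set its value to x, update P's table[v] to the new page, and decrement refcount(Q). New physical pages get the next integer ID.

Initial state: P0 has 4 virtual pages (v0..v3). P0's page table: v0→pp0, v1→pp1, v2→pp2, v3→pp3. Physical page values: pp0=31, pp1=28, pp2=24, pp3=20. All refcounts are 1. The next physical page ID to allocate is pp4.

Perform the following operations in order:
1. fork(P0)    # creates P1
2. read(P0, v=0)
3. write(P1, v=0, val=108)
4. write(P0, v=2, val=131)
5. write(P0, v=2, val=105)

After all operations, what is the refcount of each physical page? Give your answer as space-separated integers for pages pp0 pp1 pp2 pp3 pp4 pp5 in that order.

Op 1: fork(P0) -> P1. 4 ppages; refcounts: pp0:2 pp1:2 pp2:2 pp3:2
Op 2: read(P0, v0) -> 31. No state change.
Op 3: write(P1, v0, 108). refcount(pp0)=2>1 -> COPY to pp4. 5 ppages; refcounts: pp0:1 pp1:2 pp2:2 pp3:2 pp4:1
Op 4: write(P0, v2, 131). refcount(pp2)=2>1 -> COPY to pp5. 6 ppages; refcounts: pp0:1 pp1:2 pp2:1 pp3:2 pp4:1 pp5:1
Op 5: write(P0, v2, 105). refcount(pp5)=1 -> write in place. 6 ppages; refcounts: pp0:1 pp1:2 pp2:1 pp3:2 pp4:1 pp5:1

Answer: 1 2 1 2 1 1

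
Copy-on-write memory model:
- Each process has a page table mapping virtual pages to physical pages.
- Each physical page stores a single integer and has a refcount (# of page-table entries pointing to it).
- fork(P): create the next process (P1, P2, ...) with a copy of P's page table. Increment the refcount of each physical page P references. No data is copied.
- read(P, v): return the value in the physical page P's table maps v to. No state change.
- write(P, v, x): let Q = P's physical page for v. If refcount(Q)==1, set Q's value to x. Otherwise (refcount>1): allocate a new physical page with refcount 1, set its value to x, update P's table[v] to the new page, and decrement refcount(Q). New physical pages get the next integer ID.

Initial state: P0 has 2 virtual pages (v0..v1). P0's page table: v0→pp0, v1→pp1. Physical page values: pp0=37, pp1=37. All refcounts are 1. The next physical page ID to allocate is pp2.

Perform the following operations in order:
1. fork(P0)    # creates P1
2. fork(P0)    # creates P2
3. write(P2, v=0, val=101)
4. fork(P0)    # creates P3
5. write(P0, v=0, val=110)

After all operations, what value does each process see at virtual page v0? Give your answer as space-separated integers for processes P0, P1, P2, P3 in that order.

Answer: 110 37 101 37

Derivation:
Op 1: fork(P0) -> P1. 2 ppages; refcounts: pp0:2 pp1:2
Op 2: fork(P0) -> P2. 2 ppages; refcounts: pp0:3 pp1:3
Op 3: write(P2, v0, 101). refcount(pp0)=3>1 -> COPY to pp2. 3 ppages; refcounts: pp0:2 pp1:3 pp2:1
Op 4: fork(P0) -> P3. 3 ppages; refcounts: pp0:3 pp1:4 pp2:1
Op 5: write(P0, v0, 110). refcount(pp0)=3>1 -> COPY to pp3. 4 ppages; refcounts: pp0:2 pp1:4 pp2:1 pp3:1
P0: v0 -> pp3 = 110
P1: v0 -> pp0 = 37
P2: v0 -> pp2 = 101
P3: v0 -> pp0 = 37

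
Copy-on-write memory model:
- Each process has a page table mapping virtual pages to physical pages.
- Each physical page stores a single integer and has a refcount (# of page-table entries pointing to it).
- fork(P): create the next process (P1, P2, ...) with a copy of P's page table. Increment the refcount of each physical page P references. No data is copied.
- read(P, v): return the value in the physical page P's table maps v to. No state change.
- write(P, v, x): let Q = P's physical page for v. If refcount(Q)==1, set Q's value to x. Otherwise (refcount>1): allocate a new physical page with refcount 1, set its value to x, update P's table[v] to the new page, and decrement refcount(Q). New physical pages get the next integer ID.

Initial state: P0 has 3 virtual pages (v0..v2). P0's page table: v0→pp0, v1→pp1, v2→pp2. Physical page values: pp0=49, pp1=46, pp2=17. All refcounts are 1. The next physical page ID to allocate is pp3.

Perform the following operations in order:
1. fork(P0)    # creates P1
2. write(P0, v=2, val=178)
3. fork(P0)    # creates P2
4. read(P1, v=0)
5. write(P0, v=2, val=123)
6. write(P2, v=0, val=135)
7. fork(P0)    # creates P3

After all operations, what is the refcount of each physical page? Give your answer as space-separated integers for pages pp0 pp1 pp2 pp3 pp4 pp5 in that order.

Answer: 3 4 1 1 2 1

Derivation:
Op 1: fork(P0) -> P1. 3 ppages; refcounts: pp0:2 pp1:2 pp2:2
Op 2: write(P0, v2, 178). refcount(pp2)=2>1 -> COPY to pp3. 4 ppages; refcounts: pp0:2 pp1:2 pp2:1 pp3:1
Op 3: fork(P0) -> P2. 4 ppages; refcounts: pp0:3 pp1:3 pp2:1 pp3:2
Op 4: read(P1, v0) -> 49. No state change.
Op 5: write(P0, v2, 123). refcount(pp3)=2>1 -> COPY to pp4. 5 ppages; refcounts: pp0:3 pp1:3 pp2:1 pp3:1 pp4:1
Op 6: write(P2, v0, 135). refcount(pp0)=3>1 -> COPY to pp5. 6 ppages; refcounts: pp0:2 pp1:3 pp2:1 pp3:1 pp4:1 pp5:1
Op 7: fork(P0) -> P3. 6 ppages; refcounts: pp0:3 pp1:4 pp2:1 pp3:1 pp4:2 pp5:1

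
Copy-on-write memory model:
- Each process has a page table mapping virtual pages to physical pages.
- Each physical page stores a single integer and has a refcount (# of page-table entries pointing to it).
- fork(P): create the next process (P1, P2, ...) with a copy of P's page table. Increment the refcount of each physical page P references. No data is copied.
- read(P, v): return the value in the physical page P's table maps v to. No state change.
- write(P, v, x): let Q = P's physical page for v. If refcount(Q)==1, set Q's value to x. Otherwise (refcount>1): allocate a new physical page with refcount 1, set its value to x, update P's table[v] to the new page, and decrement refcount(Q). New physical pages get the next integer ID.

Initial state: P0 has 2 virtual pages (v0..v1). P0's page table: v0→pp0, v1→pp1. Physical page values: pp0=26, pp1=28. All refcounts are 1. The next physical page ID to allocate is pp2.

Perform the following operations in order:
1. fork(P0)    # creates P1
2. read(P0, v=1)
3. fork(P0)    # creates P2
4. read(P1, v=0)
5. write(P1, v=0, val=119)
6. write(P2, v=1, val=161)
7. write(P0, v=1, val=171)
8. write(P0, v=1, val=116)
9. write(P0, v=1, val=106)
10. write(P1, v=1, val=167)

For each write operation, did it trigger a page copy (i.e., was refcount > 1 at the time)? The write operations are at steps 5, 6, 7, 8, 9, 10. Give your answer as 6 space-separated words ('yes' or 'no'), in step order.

Op 1: fork(P0) -> P1. 2 ppages; refcounts: pp0:2 pp1:2
Op 2: read(P0, v1) -> 28. No state change.
Op 3: fork(P0) -> P2. 2 ppages; refcounts: pp0:3 pp1:3
Op 4: read(P1, v0) -> 26. No state change.
Op 5: write(P1, v0, 119). refcount(pp0)=3>1 -> COPY to pp2. 3 ppages; refcounts: pp0:2 pp1:3 pp2:1
Op 6: write(P2, v1, 161). refcount(pp1)=3>1 -> COPY to pp3. 4 ppages; refcounts: pp0:2 pp1:2 pp2:1 pp3:1
Op 7: write(P0, v1, 171). refcount(pp1)=2>1 -> COPY to pp4. 5 ppages; refcounts: pp0:2 pp1:1 pp2:1 pp3:1 pp4:1
Op 8: write(P0, v1, 116). refcount(pp4)=1 -> write in place. 5 ppages; refcounts: pp0:2 pp1:1 pp2:1 pp3:1 pp4:1
Op 9: write(P0, v1, 106). refcount(pp4)=1 -> write in place. 5 ppages; refcounts: pp0:2 pp1:1 pp2:1 pp3:1 pp4:1
Op 10: write(P1, v1, 167). refcount(pp1)=1 -> write in place. 5 ppages; refcounts: pp0:2 pp1:1 pp2:1 pp3:1 pp4:1

yes yes yes no no no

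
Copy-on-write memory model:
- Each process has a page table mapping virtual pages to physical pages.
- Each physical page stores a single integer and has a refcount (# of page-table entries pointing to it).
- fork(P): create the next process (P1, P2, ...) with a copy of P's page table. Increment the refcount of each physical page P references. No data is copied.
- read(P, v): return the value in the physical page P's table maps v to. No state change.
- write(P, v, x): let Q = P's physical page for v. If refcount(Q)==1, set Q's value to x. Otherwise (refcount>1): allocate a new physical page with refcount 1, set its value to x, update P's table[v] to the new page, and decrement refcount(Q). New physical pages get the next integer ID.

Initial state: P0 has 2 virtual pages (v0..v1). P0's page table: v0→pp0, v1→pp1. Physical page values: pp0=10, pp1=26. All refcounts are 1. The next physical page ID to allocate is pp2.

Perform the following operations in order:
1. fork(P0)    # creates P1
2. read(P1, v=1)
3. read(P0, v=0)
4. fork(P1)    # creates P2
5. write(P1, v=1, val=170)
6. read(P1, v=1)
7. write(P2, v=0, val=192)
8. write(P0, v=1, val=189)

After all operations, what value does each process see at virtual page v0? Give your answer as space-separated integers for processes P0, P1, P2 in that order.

Answer: 10 10 192

Derivation:
Op 1: fork(P0) -> P1. 2 ppages; refcounts: pp0:2 pp1:2
Op 2: read(P1, v1) -> 26. No state change.
Op 3: read(P0, v0) -> 10. No state change.
Op 4: fork(P1) -> P2. 2 ppages; refcounts: pp0:3 pp1:3
Op 5: write(P1, v1, 170). refcount(pp1)=3>1 -> COPY to pp2. 3 ppages; refcounts: pp0:3 pp1:2 pp2:1
Op 6: read(P1, v1) -> 170. No state change.
Op 7: write(P2, v0, 192). refcount(pp0)=3>1 -> COPY to pp3. 4 ppages; refcounts: pp0:2 pp1:2 pp2:1 pp3:1
Op 8: write(P0, v1, 189). refcount(pp1)=2>1 -> COPY to pp4. 5 ppages; refcounts: pp0:2 pp1:1 pp2:1 pp3:1 pp4:1
P0: v0 -> pp0 = 10
P1: v0 -> pp0 = 10
P2: v0 -> pp3 = 192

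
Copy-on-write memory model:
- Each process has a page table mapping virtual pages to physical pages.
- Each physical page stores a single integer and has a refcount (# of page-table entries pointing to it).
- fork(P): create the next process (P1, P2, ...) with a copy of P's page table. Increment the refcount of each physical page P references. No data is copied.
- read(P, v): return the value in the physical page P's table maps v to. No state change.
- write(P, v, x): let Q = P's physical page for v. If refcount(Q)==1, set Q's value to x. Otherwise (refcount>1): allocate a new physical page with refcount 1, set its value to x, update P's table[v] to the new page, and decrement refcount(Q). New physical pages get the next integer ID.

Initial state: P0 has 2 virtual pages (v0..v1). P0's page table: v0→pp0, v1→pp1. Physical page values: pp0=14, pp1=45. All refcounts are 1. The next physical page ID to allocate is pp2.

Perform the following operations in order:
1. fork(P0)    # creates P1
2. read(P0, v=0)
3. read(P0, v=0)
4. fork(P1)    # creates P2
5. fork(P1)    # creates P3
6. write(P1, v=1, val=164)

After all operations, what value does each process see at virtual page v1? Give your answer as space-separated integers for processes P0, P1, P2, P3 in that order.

Op 1: fork(P0) -> P1. 2 ppages; refcounts: pp0:2 pp1:2
Op 2: read(P0, v0) -> 14. No state change.
Op 3: read(P0, v0) -> 14. No state change.
Op 4: fork(P1) -> P2. 2 ppages; refcounts: pp0:3 pp1:3
Op 5: fork(P1) -> P3. 2 ppages; refcounts: pp0:4 pp1:4
Op 6: write(P1, v1, 164). refcount(pp1)=4>1 -> COPY to pp2. 3 ppages; refcounts: pp0:4 pp1:3 pp2:1
P0: v1 -> pp1 = 45
P1: v1 -> pp2 = 164
P2: v1 -> pp1 = 45
P3: v1 -> pp1 = 45

Answer: 45 164 45 45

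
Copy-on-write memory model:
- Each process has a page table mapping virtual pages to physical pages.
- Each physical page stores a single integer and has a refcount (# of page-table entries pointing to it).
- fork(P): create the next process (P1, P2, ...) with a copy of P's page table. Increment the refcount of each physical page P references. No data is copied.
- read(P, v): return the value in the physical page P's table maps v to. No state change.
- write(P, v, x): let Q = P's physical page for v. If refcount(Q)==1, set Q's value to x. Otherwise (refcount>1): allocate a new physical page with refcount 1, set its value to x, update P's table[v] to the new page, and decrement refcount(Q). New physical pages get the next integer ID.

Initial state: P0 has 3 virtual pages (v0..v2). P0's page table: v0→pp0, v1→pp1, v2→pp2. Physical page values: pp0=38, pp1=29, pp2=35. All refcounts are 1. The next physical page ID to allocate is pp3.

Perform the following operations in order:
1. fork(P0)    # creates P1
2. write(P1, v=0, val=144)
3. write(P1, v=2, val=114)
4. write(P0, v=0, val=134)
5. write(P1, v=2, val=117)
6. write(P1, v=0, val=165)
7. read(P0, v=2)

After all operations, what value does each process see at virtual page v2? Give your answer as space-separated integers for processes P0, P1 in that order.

Op 1: fork(P0) -> P1. 3 ppages; refcounts: pp0:2 pp1:2 pp2:2
Op 2: write(P1, v0, 144). refcount(pp0)=2>1 -> COPY to pp3. 4 ppages; refcounts: pp0:1 pp1:2 pp2:2 pp3:1
Op 3: write(P1, v2, 114). refcount(pp2)=2>1 -> COPY to pp4. 5 ppages; refcounts: pp0:1 pp1:2 pp2:1 pp3:1 pp4:1
Op 4: write(P0, v0, 134). refcount(pp0)=1 -> write in place. 5 ppages; refcounts: pp0:1 pp1:2 pp2:1 pp3:1 pp4:1
Op 5: write(P1, v2, 117). refcount(pp4)=1 -> write in place. 5 ppages; refcounts: pp0:1 pp1:2 pp2:1 pp3:1 pp4:1
Op 6: write(P1, v0, 165). refcount(pp3)=1 -> write in place. 5 ppages; refcounts: pp0:1 pp1:2 pp2:1 pp3:1 pp4:1
Op 7: read(P0, v2) -> 35. No state change.
P0: v2 -> pp2 = 35
P1: v2 -> pp4 = 117

Answer: 35 117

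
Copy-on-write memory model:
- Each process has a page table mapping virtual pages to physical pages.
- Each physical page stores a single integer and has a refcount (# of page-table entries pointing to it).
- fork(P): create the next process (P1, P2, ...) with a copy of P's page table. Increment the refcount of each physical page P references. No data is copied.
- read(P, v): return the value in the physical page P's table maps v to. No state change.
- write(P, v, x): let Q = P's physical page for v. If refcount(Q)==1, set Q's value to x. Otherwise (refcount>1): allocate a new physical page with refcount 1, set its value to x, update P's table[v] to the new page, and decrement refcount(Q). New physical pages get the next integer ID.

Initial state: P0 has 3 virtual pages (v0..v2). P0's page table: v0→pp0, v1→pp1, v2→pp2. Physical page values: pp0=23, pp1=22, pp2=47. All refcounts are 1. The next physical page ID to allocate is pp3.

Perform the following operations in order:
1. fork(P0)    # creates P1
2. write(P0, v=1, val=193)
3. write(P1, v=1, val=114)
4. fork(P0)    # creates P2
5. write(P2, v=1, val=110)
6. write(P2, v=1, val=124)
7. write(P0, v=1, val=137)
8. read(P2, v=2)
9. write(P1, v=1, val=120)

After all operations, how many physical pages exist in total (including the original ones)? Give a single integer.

Answer: 5

Derivation:
Op 1: fork(P0) -> P1. 3 ppages; refcounts: pp0:2 pp1:2 pp2:2
Op 2: write(P0, v1, 193). refcount(pp1)=2>1 -> COPY to pp3. 4 ppages; refcounts: pp0:2 pp1:1 pp2:2 pp3:1
Op 3: write(P1, v1, 114). refcount(pp1)=1 -> write in place. 4 ppages; refcounts: pp0:2 pp1:1 pp2:2 pp3:1
Op 4: fork(P0) -> P2. 4 ppages; refcounts: pp0:3 pp1:1 pp2:3 pp3:2
Op 5: write(P2, v1, 110). refcount(pp3)=2>1 -> COPY to pp4. 5 ppages; refcounts: pp0:3 pp1:1 pp2:3 pp3:1 pp4:1
Op 6: write(P2, v1, 124). refcount(pp4)=1 -> write in place. 5 ppages; refcounts: pp0:3 pp1:1 pp2:3 pp3:1 pp4:1
Op 7: write(P0, v1, 137). refcount(pp3)=1 -> write in place. 5 ppages; refcounts: pp0:3 pp1:1 pp2:3 pp3:1 pp4:1
Op 8: read(P2, v2) -> 47. No state change.
Op 9: write(P1, v1, 120). refcount(pp1)=1 -> write in place. 5 ppages; refcounts: pp0:3 pp1:1 pp2:3 pp3:1 pp4:1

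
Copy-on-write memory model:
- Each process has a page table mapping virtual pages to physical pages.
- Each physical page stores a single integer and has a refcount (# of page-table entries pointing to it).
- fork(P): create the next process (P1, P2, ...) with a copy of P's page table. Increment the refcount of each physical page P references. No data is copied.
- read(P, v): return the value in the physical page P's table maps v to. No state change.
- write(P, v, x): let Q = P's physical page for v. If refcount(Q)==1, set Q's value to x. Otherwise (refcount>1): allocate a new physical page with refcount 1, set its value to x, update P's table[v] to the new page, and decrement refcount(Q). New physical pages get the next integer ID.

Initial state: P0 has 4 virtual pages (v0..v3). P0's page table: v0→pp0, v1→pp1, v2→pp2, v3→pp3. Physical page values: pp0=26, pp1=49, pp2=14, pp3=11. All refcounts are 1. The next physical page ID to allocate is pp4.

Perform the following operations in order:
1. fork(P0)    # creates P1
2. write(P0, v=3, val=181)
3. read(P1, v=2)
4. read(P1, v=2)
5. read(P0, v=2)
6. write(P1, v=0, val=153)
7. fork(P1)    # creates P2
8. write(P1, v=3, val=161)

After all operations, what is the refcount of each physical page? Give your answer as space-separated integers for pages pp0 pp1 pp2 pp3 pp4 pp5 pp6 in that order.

Answer: 1 3 3 1 1 2 1

Derivation:
Op 1: fork(P0) -> P1. 4 ppages; refcounts: pp0:2 pp1:2 pp2:2 pp3:2
Op 2: write(P0, v3, 181). refcount(pp3)=2>1 -> COPY to pp4. 5 ppages; refcounts: pp0:2 pp1:2 pp2:2 pp3:1 pp4:1
Op 3: read(P1, v2) -> 14. No state change.
Op 4: read(P1, v2) -> 14. No state change.
Op 5: read(P0, v2) -> 14. No state change.
Op 6: write(P1, v0, 153). refcount(pp0)=2>1 -> COPY to pp5. 6 ppages; refcounts: pp0:1 pp1:2 pp2:2 pp3:1 pp4:1 pp5:1
Op 7: fork(P1) -> P2. 6 ppages; refcounts: pp0:1 pp1:3 pp2:3 pp3:2 pp4:1 pp5:2
Op 8: write(P1, v3, 161). refcount(pp3)=2>1 -> COPY to pp6. 7 ppages; refcounts: pp0:1 pp1:3 pp2:3 pp3:1 pp4:1 pp5:2 pp6:1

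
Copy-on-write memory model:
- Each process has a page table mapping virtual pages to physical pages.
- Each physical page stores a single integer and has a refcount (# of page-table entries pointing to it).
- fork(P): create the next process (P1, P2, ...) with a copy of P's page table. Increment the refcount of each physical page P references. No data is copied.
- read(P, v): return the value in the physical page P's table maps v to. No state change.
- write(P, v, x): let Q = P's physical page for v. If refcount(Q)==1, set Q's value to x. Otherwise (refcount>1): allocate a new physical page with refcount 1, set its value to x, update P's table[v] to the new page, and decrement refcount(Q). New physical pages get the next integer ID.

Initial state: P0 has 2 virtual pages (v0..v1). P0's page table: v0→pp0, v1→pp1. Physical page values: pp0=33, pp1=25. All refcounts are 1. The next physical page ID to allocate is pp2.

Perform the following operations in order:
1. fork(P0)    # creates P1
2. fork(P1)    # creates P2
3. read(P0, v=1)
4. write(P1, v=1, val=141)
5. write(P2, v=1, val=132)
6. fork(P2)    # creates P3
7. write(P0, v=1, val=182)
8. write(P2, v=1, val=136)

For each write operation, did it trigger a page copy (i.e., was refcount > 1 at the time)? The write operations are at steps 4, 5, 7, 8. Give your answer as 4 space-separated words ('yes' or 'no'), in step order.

Op 1: fork(P0) -> P1. 2 ppages; refcounts: pp0:2 pp1:2
Op 2: fork(P1) -> P2. 2 ppages; refcounts: pp0:3 pp1:3
Op 3: read(P0, v1) -> 25. No state change.
Op 4: write(P1, v1, 141). refcount(pp1)=3>1 -> COPY to pp2. 3 ppages; refcounts: pp0:3 pp1:2 pp2:1
Op 5: write(P2, v1, 132). refcount(pp1)=2>1 -> COPY to pp3. 4 ppages; refcounts: pp0:3 pp1:1 pp2:1 pp3:1
Op 6: fork(P2) -> P3. 4 ppages; refcounts: pp0:4 pp1:1 pp2:1 pp3:2
Op 7: write(P0, v1, 182). refcount(pp1)=1 -> write in place. 4 ppages; refcounts: pp0:4 pp1:1 pp2:1 pp3:2
Op 8: write(P2, v1, 136). refcount(pp3)=2>1 -> COPY to pp4. 5 ppages; refcounts: pp0:4 pp1:1 pp2:1 pp3:1 pp4:1

yes yes no yes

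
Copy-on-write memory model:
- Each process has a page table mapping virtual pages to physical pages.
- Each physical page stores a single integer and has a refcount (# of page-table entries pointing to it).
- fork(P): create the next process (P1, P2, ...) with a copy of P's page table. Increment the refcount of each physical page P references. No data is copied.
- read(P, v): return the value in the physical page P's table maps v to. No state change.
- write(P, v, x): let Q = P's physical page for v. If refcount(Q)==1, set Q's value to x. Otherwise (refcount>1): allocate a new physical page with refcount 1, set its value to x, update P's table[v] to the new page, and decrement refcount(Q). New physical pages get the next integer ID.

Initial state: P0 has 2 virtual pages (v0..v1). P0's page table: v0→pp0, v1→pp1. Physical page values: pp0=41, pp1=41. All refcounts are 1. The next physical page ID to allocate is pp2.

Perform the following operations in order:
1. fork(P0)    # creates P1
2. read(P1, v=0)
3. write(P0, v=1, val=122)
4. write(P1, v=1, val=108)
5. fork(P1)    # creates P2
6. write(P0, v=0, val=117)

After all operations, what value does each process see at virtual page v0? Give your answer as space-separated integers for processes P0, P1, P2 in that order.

Answer: 117 41 41

Derivation:
Op 1: fork(P0) -> P1. 2 ppages; refcounts: pp0:2 pp1:2
Op 2: read(P1, v0) -> 41. No state change.
Op 3: write(P0, v1, 122). refcount(pp1)=2>1 -> COPY to pp2. 3 ppages; refcounts: pp0:2 pp1:1 pp2:1
Op 4: write(P1, v1, 108). refcount(pp1)=1 -> write in place. 3 ppages; refcounts: pp0:2 pp1:1 pp2:1
Op 5: fork(P1) -> P2. 3 ppages; refcounts: pp0:3 pp1:2 pp2:1
Op 6: write(P0, v0, 117). refcount(pp0)=3>1 -> COPY to pp3. 4 ppages; refcounts: pp0:2 pp1:2 pp2:1 pp3:1
P0: v0 -> pp3 = 117
P1: v0 -> pp0 = 41
P2: v0 -> pp0 = 41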